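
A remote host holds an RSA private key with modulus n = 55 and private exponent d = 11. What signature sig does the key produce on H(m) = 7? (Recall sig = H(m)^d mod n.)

(H(m))^2 ≡ 7^2 = 49
(H(m))^4 ≡ 49^2 = 2401 ≡ 36
(H(m))^8 ≡ 36^2 = 1296 ≡ 31
11 = 8 + 2 + 1, so (H(m))^11 ≡ 31·49·7 ≡ 18 (mod 55)

18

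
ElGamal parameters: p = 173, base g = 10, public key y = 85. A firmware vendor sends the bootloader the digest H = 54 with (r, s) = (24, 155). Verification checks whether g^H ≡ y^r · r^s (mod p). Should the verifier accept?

reject

Left side g^H mod p:
10^54 mod 173 = 14
Right side y^r · r^s mod p:
85^24 mod 173 = 81
24^155 mod 173 = 64
81·64 = 5184 ≡ 167 (mod 173)
14 ≠ 167, so verification fails.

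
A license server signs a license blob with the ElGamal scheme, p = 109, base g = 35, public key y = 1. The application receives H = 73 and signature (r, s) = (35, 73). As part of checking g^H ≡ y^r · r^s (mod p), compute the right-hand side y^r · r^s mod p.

1^35 mod 109 = 1
35^73 mod 109 = 25
y^r · r^s ≡ 1·25 = 25 ≡ 25 (mod 109)

25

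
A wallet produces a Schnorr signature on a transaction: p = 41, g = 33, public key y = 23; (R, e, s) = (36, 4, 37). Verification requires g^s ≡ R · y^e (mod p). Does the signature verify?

verifies

g^s mod p:
33^2 = 1089 ≡ 23
33^4 ≡ 23^2 = 529 ≡ 37
33^8 ≡ 37^2 = 1369 ≡ 16
33^16 ≡ 16^2 = 256 ≡ 10
33^32 ≡ 10^2 = 100 ≡ 18
37 = 32 + 4 + 1, so 33^37 ≡ 18·37·33 ≡ 2 (mod 41)
R · y^e mod p:
23^2 = 529 ≡ 37
23^4 ≡ 37^2 = 1369 ≡ 16
36·16 = 576 ≡ 2 (mod 41)
2 ≡ 2 (mod 41); signature holds.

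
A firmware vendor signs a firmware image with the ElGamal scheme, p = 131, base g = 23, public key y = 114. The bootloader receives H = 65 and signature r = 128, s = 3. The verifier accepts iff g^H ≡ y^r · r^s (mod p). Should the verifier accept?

accept

Left side g^H mod p:
Squares mod 131: 23^1≡23, 23^2≡5, 23^4≡25, 23^8≡101, 23^16≡114, 23^32≡27, 23^64≡74
65 = 64 + 1, so 23^65 ≡ 74·23 ≡ 130 (mod 131)
Right side y^r · r^s mod p:
Squares mod 131: 114^1≡114, 114^2≡27, 114^4≡74, 114^8≡105, 114^16≡21, 114^32≡48, 114^64≡77, 114^128≡34
114^128 ≡ 34 (mod 131)
Squares mod 131: 128^1≡128, 128^2≡9
3 = 2 + 1, so 128^3 ≡ 9·128 ≡ 104 (mod 131)
34·104 = 3536 ≡ 130 (mod 131)
130 ≡ 130 (mod 131), so the signature is genuine.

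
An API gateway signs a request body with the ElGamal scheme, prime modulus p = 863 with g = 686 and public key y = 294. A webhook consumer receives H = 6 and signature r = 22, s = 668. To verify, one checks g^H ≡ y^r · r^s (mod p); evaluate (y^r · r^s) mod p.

55

294^2 = 86436 ≡ 136
294^4 ≡ 136^2 = 18496 ≡ 373
294^8 ≡ 373^2 = 139129 ≡ 186
294^16 ≡ 186^2 = 34596 ≡ 76
22 = 16 + 4 + 2, so 294^22 ≡ 76·373·136 ≡ 307 (mod 863)
22^2 = 484
22^4 ≡ 484^2 = 234256 ≡ 383
22^8 ≡ 383^2 = 146689 ≡ 842
22^16 ≡ 842^2 = 708964 ≡ 441
22^32 ≡ 441^2 = 194481 ≡ 306
22^64 ≡ 306^2 = 93636 ≡ 432
22^128 ≡ 432^2 = 186624 ≡ 216
22^256 ≡ 216^2 = 46656 ≡ 54
22^512 ≡ 54^2 = 2916 ≡ 327
668 = 512 + 128 + 16 + 8 + 4, so 22^668 ≡ 327·216·441·842·383 ≡ 107 (mod 863)
y^r · r^s ≡ 307·107 = 32849 ≡ 55 (mod 863)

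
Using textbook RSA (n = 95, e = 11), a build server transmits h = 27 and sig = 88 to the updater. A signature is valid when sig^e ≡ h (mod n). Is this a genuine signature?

Squares mod 95: sig^1≡88, sig^2≡49, sig^4≡26, sig^8≡11
11 = 8 + 2 + 1, so sig^11 ≡ 11·49·88 ≡ 27 (mod 95)
sig^11 mod 95 = 27 matches h.

genuine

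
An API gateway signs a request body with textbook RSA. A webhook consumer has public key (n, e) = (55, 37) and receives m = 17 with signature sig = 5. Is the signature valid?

Squares mod 55: sig^1≡5, sig^2≡25, sig^4≡20, sig^8≡15, sig^16≡5, sig^32≡25
37 = 32 + 4 + 1, so sig^37 ≡ 25·20·5 ≡ 25 (mod 55)
25 ≠ 17, so verification fails.

invalid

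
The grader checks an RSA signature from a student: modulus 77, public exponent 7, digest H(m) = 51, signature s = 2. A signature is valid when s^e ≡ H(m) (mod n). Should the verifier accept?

Squares mod 77: s^1≡2, s^2≡4, s^4≡16
7 = 4 + 2 + 1, so s^7 ≡ 16·4·2 ≡ 51 (mod 77)
s^7 mod 77 = 51 matches H(m).

accept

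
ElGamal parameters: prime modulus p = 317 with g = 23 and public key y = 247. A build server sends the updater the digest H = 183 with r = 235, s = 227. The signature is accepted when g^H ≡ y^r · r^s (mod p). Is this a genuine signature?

forged

Left side g^H mod p:
23^2 = 529 ≡ 212
23^4 ≡ 212^2 = 44944 ≡ 247
23^8 ≡ 247^2 = 61009 ≡ 145
23^16 ≡ 145^2 = 21025 ≡ 103
23^32 ≡ 103^2 = 10609 ≡ 148
23^64 ≡ 148^2 = 21904 ≡ 31
23^128 ≡ 31^2 = 961 ≡ 10
183 = 128 + 32 + 16 + 4 + 2 + 1, so 23^183 ≡ 10·148·103·247·212·23 ≡ 194 (mod 317)
Right side y^r · r^s mod p:
247^2 = 61009 ≡ 145
247^4 ≡ 145^2 = 21025 ≡ 103
247^8 ≡ 103^2 = 10609 ≡ 148
247^16 ≡ 148^2 = 21904 ≡ 31
247^32 ≡ 31^2 = 961 ≡ 10
247^64 ≡ 10^2 = 100
247^128 ≡ 100^2 = 10000 ≡ 173
235 = 128 + 64 + 32 + 8 + 2 + 1, so 247^235 ≡ 173·100·10·148·145·247 ≡ 223 (mod 317)
235^2 = 55225 ≡ 67
235^4 ≡ 67^2 = 4489 ≡ 51
235^8 ≡ 51^2 = 2601 ≡ 65
235^16 ≡ 65^2 = 4225 ≡ 104
235^32 ≡ 104^2 = 10816 ≡ 38
235^64 ≡ 38^2 = 1444 ≡ 176
235^128 ≡ 176^2 = 30976 ≡ 227
227 = 128 + 64 + 32 + 2 + 1, so 235^227 ≡ 227·176·38·67·235 ≡ 42 (mod 317)
223·42 = 9366 ≡ 173 (mod 317)
194 ≠ 173, so verification fails.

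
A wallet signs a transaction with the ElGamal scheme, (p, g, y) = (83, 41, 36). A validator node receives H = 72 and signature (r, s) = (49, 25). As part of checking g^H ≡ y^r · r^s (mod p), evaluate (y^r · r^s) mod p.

36^2 = 1296 ≡ 51
36^4 ≡ 51^2 = 2601 ≡ 28
36^8 ≡ 28^2 = 784 ≡ 37
36^16 ≡ 37^2 = 1369 ≡ 41
36^32 ≡ 41^2 = 1681 ≡ 21
49 = 32 + 16 + 1, so 36^49 ≡ 21·41·36 ≡ 37 (mod 83)
49^2 = 2401 ≡ 77
49^4 ≡ 77^2 = 5929 ≡ 36
49^8 ≡ 36^2 = 1296 ≡ 51
49^16 ≡ 51^2 = 2601 ≡ 28
25 = 16 + 8 + 1, so 49^25 ≡ 28·51·49 ≡ 3 (mod 83)
y^r · r^s ≡ 37·3 = 111 ≡ 28 (mod 83)

28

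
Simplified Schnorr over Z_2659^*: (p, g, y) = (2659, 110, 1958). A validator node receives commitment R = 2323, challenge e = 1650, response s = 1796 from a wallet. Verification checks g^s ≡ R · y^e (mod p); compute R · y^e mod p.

1958^2 = 3833764 ≡ 2145
1958^4 ≡ 2145^2 = 4601025 ≡ 955
1958^8 ≡ 955^2 = 912025 ≡ 2647
1958^16 ≡ 2647^2 = 7006609 ≡ 144
1958^32 ≡ 144^2 = 20736 ≡ 2123
1958^64 ≡ 2123^2 = 4507129 ≡ 124
1958^128 ≡ 124^2 = 15376 ≡ 2081
1958^256 ≡ 2081^2 = 4330561 ≡ 1709
1958^512 ≡ 1709^2 = 2920681 ≡ 1099
1958^1024 ≡ 1099^2 = 1207801 ≡ 615
1650 = 1024 + 512 + 64 + 32 + 16 + 2, so 1958^1650 ≡ 615·1099·124·2123·144·2145 ≡ 104 (mod 2659)
R · y^e ≡ 2323·104 = 241592 ≡ 2282 (mod 2659)

2282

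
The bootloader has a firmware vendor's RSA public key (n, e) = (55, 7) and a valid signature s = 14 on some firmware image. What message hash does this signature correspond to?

s^2 ≡ 14^2 = 196 ≡ 31
s^4 ≡ 31^2 = 961 ≡ 26
7 = 4 + 2 + 1, so s^7 ≡ 26·31·14 ≡ 9 (mod 55)

9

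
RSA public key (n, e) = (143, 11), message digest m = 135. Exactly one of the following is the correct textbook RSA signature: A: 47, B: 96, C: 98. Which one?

A

Candidate A: Squares mod 143: 47^1≡47, 47^2≡64, 47^4≡92, 47^8≡27; 11 = 8 + 2 + 1, so 47^11 ≡ 27·64·47 ≡ 135 (mod 143)
  → matches m = 135
Candidate B: Squares mod 143: 96^1≡96, 96^2≡64, 96^4≡92, 96^8≡27; 11 = 8 + 2 + 1, so 96^11 ≡ 27·64·96 ≡ 8 (mod 143)
Candidate C: Squares mod 143: 98^1≡98, 98^2≡23, 98^4≡100, 98^8≡133; 11 = 8 + 2 + 1, so 98^11 ≡ 133·23·98 ≡ 54 (mod 143)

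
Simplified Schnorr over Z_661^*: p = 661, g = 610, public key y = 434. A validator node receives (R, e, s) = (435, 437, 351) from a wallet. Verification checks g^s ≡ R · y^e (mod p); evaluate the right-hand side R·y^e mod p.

158

434^2 = 188356 ≡ 632
434^4 ≡ 632^2 = 399424 ≡ 180
434^8 ≡ 180^2 = 32400 ≡ 11
434^16 ≡ 11^2 = 121
434^32 ≡ 121^2 = 14641 ≡ 99
434^64 ≡ 99^2 = 9801 ≡ 547
434^128 ≡ 547^2 = 299209 ≡ 437
434^256 ≡ 437^2 = 190969 ≡ 601
437 = 256 + 128 + 32 + 16 + 4 + 1, so 434^437 ≡ 601·437·99·121·180·434 ≡ 11 (mod 661)
R · y^e ≡ 435·11 = 4785 ≡ 158 (mod 661)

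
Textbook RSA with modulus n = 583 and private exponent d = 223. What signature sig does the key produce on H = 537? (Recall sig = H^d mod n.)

322

H^2 ≡ 537^2 = 288369 ≡ 367
H^4 ≡ 367^2 = 134689 ≡ 16
H^8 ≡ 16^2 = 256
H^16 ≡ 256^2 = 65536 ≡ 240
H^32 ≡ 240^2 = 57600 ≡ 466
H^64 ≡ 466^2 = 217156 ≡ 280
H^128 ≡ 280^2 = 78400 ≡ 278
223 = 128 + 64 + 16 + 8 + 4 + 2 + 1, so H^223 ≡ 278·280·240·256·16·367·537 ≡ 322 (mod 583)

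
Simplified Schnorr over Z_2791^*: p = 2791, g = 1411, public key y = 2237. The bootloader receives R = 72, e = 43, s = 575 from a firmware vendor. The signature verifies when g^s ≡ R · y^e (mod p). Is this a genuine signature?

genuine

g^s mod p:
1411^575 mod 2791 = 274
R · y^e mod p:
2237^43 mod 2791 = 1942
72·1942 = 139824 ≡ 274 (mod 2791)
274 ≡ 274 (mod 2791); signature holds.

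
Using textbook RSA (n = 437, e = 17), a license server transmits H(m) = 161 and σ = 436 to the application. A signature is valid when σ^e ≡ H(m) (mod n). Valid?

no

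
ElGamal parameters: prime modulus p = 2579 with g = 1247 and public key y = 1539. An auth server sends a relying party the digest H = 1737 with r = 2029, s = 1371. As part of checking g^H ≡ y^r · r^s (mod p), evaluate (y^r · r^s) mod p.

1044

1539^2 = 2368521 ≡ 999
1539^4 ≡ 999^2 = 998001 ≡ 2507
1539^8 ≡ 2507^2 = 6285049 ≡ 26
1539^16 ≡ 26^2 = 676
1539^32 ≡ 676^2 = 456976 ≡ 493
1539^64 ≡ 493^2 = 243049 ≡ 623
1539^128 ≡ 623^2 = 388129 ≡ 1279
1539^256 ≡ 1279^2 = 1635841 ≡ 755
1539^512 ≡ 755^2 = 570025 ≡ 66
1539^1024 ≡ 66^2 = 4356 ≡ 1777
2029 = 1024 + 512 + 256 + 128 + 64 + 32 + 8 + 4 + 1, so 1539^2029 ≡ 1777·66·755·1279·623·493·26·2507·1539 ≡ 1532 (mod 2579)
2029^2 = 4116841 ≡ 757
2029^4 ≡ 757^2 = 573049 ≡ 511
2029^8 ≡ 511^2 = 261121 ≡ 642
2029^16 ≡ 642^2 = 412164 ≡ 2103
2029^32 ≡ 2103^2 = 4422609 ≡ 2203
2029^64 ≡ 2203^2 = 4853209 ≡ 2110
2029^128 ≡ 2110^2 = 4452100 ≡ 746
2029^256 ≡ 746^2 = 556516 ≡ 2031
2029^512 ≡ 2031^2 = 4124961 ≡ 1140
2029^1024 ≡ 1140^2 = 1299600 ≡ 2363
1371 = 1024 + 256 + 64 + 16 + 8 + 2 + 1, so 2029^1371 ≡ 2363·2031·2110·2103·642·757·2029 ≡ 1004 (mod 2579)
y^r · r^s ≡ 1532·1004 = 1538128 ≡ 1044 (mod 2579)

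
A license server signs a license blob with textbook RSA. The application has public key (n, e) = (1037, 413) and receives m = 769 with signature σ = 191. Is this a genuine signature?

genuine

Squares mod 1037: σ^1≡191, σ^2≡186, σ^4≡375, σ^8≡630, σ^16≡766, σ^32≡851, σ^64≡375, σ^128≡630, σ^256≡766
413 = 256 + 128 + 16 + 8 + 4 + 1, so σ^413 ≡ 766·630·766·630·375·191 ≡ 769 (mod 1037)
σ^413 mod 1037 = 769 matches m.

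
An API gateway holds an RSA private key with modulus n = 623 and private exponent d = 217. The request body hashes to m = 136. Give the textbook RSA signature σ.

465

Squares mod 623: m^1≡136, m^2≡429, m^4≡256, m^8≡121, m^16≡312, m^32≡156, m^64≡39, m^128≡275
217 = 128 + 64 + 16 + 8 + 1, so m^217 ≡ 275·39·312·121·136 ≡ 465 (mod 623)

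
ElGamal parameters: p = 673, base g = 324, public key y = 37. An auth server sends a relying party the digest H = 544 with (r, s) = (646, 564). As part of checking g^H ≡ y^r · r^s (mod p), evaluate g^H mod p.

117

324^2 = 104976 ≡ 661
324^4 ≡ 661^2 = 436921 ≡ 144
324^8 ≡ 144^2 = 20736 ≡ 546
324^16 ≡ 546^2 = 298116 ≡ 650
324^32 ≡ 650^2 = 422500 ≡ 529
324^64 ≡ 529^2 = 279841 ≡ 546
324^128 ≡ 546^2 = 298116 ≡ 650
324^256 ≡ 650^2 = 422500 ≡ 529
324^512 ≡ 529^2 = 279841 ≡ 546
544 = 512 + 32, so 324^544 ≡ 546·529 ≡ 117 (mod 673)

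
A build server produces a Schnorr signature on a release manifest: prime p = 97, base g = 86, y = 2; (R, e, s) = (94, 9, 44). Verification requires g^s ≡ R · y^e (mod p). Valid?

yes

g^s mod p:
86^44 mod 97 = 16
R · y^e mod p:
2^9 mod 97 = 27
94·27 = 2538 ≡ 16 (mod 97)
16 ≡ 16 (mod 97); signature holds.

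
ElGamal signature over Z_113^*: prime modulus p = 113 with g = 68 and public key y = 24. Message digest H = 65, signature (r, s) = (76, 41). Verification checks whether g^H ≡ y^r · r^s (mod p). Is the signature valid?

invalid

Left side g^H mod p:
68^2 = 4624 ≡ 104
68^4 ≡ 104^2 = 10816 ≡ 81
68^8 ≡ 81^2 = 6561 ≡ 7
68^16 ≡ 7^2 = 49
68^32 ≡ 49^2 = 2401 ≡ 28
68^64 ≡ 28^2 = 784 ≡ 106
65 = 64 + 1, so 68^65 ≡ 106·68 ≡ 89 (mod 113)
Right side y^r · r^s mod p:
24^2 = 576 ≡ 11
24^4 ≡ 11^2 = 121 ≡ 8
24^8 ≡ 8^2 = 64
24^16 ≡ 64^2 = 4096 ≡ 28
24^32 ≡ 28^2 = 784 ≡ 106
24^64 ≡ 106^2 = 11236 ≡ 49
76 = 64 + 8 + 4, so 24^76 ≡ 49·64·8 ≡ 2 (mod 113)
76^2 = 5776 ≡ 13
76^4 ≡ 13^2 = 169 ≡ 56
76^8 ≡ 56^2 = 3136 ≡ 85
76^16 ≡ 85^2 = 7225 ≡ 106
76^32 ≡ 106^2 = 11236 ≡ 49
41 = 32 + 8 + 1, so 76^41 ≡ 49·85·76 ≡ 27 (mod 113)
2·27 = 54 ≡ 54 (mod 113)
89 ≠ 54, so verification fails.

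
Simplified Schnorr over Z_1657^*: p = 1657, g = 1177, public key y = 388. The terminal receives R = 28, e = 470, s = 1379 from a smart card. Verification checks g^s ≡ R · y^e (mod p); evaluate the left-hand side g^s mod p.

1322

Squares mod 1657: 1177^1≡1177, 1177^2≡77, 1177^4≡958, 1177^8≡1443, 1177^16≡1057, 1177^32≡431, 1177^64≡177, 1177^128≡1503, 1177^256≡518, 1177^512≡1547, 1177^1024≡501
1379 = 1024 + 256 + 64 + 32 + 2 + 1, so 1177^1379 ≡ 501·518·177·431·77·1177 ≡ 1322 (mod 1657)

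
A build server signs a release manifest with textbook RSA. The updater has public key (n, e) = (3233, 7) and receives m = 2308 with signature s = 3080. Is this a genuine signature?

Squares mod 3233: s^1≡3080, s^2≡778, s^4≡713
7 = 4 + 2 + 1, so s^7 ≡ 713·778·3080 ≡ 1474 (mod 3233)
1474 ≠ 2308, so verification fails.

forged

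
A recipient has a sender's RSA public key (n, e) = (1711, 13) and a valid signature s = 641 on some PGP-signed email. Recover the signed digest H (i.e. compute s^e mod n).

Squares mod 1711: s^1≡641, s^2≡241, s^4≡1618, s^8≡94
13 = 8 + 4 + 1, so s^13 ≡ 94·1618·641 ≡ 1614 (mod 1711)

1614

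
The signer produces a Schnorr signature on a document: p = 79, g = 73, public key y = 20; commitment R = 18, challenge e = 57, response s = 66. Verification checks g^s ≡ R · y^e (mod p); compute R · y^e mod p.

20^2 = 400 ≡ 5
20^4 ≡ 5^2 = 25
20^8 ≡ 25^2 = 625 ≡ 72
20^16 ≡ 72^2 = 5184 ≡ 49
20^32 ≡ 49^2 = 2401 ≡ 31
57 = 32 + 16 + 8 + 1, so 20^57 ≡ 31·49·72·20 ≡ 8 (mod 79)
R · y^e ≡ 18·8 = 144 ≡ 65 (mod 79)

65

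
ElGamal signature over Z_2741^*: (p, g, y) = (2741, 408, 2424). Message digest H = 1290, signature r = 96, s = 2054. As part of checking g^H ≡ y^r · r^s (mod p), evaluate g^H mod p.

2008

Squares mod 2741: 408^1≡408, 408^2≡2004, 408^4≡451, 408^8≡567, 408^16≡792, 408^32≡2316, 408^64≡2460, 408^128≡2213, 408^256≡1943, 408^512≡892, 408^1024≡774
1290 = 1024 + 256 + 8 + 2, so 408^1290 ≡ 774·1943·567·2004 ≡ 2008 (mod 2741)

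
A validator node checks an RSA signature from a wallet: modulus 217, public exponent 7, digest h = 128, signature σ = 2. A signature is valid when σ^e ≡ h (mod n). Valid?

σ^7 mod 217 = 128
σ^7 mod 217 = 128 matches h.

yes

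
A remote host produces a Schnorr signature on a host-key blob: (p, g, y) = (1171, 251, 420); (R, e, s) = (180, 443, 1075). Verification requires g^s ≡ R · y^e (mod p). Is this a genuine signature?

genuine

g^s mod p:
Squares mod 1171: 251^1≡251, 251^2≡938, 251^4≡423, 251^8≡937, 251^16≡890, 251^32≡504, 251^64≡1080, 251^128≡84, 251^256≡30, 251^512≡900, 251^1024≡839
1075 = 1024 + 32 + 16 + 2 + 1, so 251^1075 ≡ 839·504·890·938·251 ≡ 335 (mod 1171)
R · y^e mod p:
Squares mod 1171: 420^1≡420, 420^2≡750, 420^4≡420, 420^8≡750, 420^16≡420, 420^32≡750, 420^64≡420, 420^128≡750, 420^256≡420
443 = 256 + 128 + 32 + 16 + 8 + 2 + 1, so 420^443 ≡ 420·750·750·420·750·750·420 ≡ 750 (mod 1171)
180·750 = 135000 ≡ 335 (mod 1171)
335 ≡ 335 (mod 1171); signature holds.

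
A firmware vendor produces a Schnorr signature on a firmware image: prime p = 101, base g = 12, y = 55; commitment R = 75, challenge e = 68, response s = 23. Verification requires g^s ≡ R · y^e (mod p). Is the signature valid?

g^s mod p:
12^2 = 144 ≡ 43
12^4 ≡ 43^2 = 1849 ≡ 31
12^8 ≡ 31^2 = 961 ≡ 52
12^16 ≡ 52^2 = 2704 ≡ 78
23 = 16 + 4 + 2 + 1, so 12^23 ≡ 78·31·43·12 ≡ 35 (mod 101)
R · y^e mod p:
55^2 = 3025 ≡ 96
55^4 ≡ 96^2 = 9216 ≡ 25
55^8 ≡ 25^2 = 625 ≡ 19
55^16 ≡ 19^2 = 361 ≡ 58
55^32 ≡ 58^2 = 3364 ≡ 31
55^64 ≡ 31^2 = 961 ≡ 52
68 = 64 + 4, so 55^68 ≡ 52·25 ≡ 88 (mod 101)
75·88 = 6600 ≡ 35 (mod 101)
35 ≡ 35 (mod 101); signature holds.

valid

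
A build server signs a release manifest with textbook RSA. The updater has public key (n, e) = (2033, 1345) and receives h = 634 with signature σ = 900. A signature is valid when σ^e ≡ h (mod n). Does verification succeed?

passes

σ^1345 mod 2033 = 634
σ^1345 mod 2033 = 634 matches h.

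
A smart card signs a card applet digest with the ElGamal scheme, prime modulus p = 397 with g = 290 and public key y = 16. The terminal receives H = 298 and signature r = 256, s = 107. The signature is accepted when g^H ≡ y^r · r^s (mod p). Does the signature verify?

does not verify

Left side g^H mod p:
290^2 = 84100 ≡ 333
290^4 ≡ 333^2 = 110889 ≡ 126
290^8 ≡ 126^2 = 15876 ≡ 393
290^16 ≡ 393^2 = 154449 ≡ 16
290^32 ≡ 16^2 = 256
290^64 ≡ 256^2 = 65536 ≡ 31
290^128 ≡ 31^2 = 961 ≡ 167
290^256 ≡ 167^2 = 27889 ≡ 99
298 = 256 + 32 + 8 + 2, so 290^298 ≡ 99·256·393·333 ≡ 290 (mod 397)
Right side y^r · r^s mod p:
16^2 = 256
16^4 ≡ 256^2 = 65536 ≡ 31
16^8 ≡ 31^2 = 961 ≡ 167
16^16 ≡ 167^2 = 27889 ≡ 99
16^32 ≡ 99^2 = 9801 ≡ 273
16^64 ≡ 273^2 = 74529 ≡ 290
16^128 ≡ 290^2 = 84100 ≡ 333
16^256 ≡ 333^2 = 110889 ≡ 126
256^2 = 65536 ≡ 31
256^4 ≡ 31^2 = 961 ≡ 167
256^8 ≡ 167^2 = 27889 ≡ 99
256^16 ≡ 99^2 = 9801 ≡ 273
256^32 ≡ 273^2 = 74529 ≡ 290
256^64 ≡ 290^2 = 84100 ≡ 333
107 = 64 + 32 + 8 + 2 + 1, so 256^107 ≡ 333·290·99·31·256 ≡ 99 (mod 397)
126·99 = 12474 ≡ 167 (mod 397)
290 ≠ 167, so verification fails.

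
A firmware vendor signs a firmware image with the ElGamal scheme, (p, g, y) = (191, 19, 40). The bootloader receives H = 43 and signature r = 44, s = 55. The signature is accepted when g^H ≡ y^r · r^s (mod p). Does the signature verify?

verifies

Left side g^H mod p:
19^2 = 361 ≡ 170
19^4 ≡ 170^2 = 28900 ≡ 59
19^8 ≡ 59^2 = 3481 ≡ 43
19^16 ≡ 43^2 = 1849 ≡ 130
19^32 ≡ 130^2 = 16900 ≡ 92
43 = 32 + 8 + 2 + 1, so 19^43 ≡ 92·43·170·19 ≡ 171 (mod 191)
Right side y^r · r^s mod p:
40^2 = 1600 ≡ 72
40^4 ≡ 72^2 = 5184 ≡ 27
40^8 ≡ 27^2 = 729 ≡ 156
40^16 ≡ 156^2 = 24336 ≡ 79
40^32 ≡ 79^2 = 6241 ≡ 129
44 = 32 + 8 + 4, so 40^44 ≡ 129·156·27 ≡ 144 (mod 191)
44^2 = 1936 ≡ 26
44^4 ≡ 26^2 = 676 ≡ 103
44^8 ≡ 103^2 = 10609 ≡ 104
44^16 ≡ 104^2 = 10816 ≡ 120
44^32 ≡ 120^2 = 14400 ≡ 75
55 = 32 + 16 + 4 + 2 + 1, so 44^55 ≡ 75·120·103·26·44 ≡ 37 (mod 191)
144·37 = 5328 ≡ 171 (mod 191)
171 ≡ 171 (mod 191), so the signature is genuine.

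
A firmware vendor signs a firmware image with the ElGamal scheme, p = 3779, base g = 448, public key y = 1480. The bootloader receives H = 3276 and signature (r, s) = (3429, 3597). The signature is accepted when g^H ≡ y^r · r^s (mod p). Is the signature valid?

Left side g^H mod p:
448^2 = 200704 ≡ 417
448^4 ≡ 417^2 = 173889 ≡ 55
448^8 ≡ 55^2 = 3025
448^16 ≡ 3025^2 = 9150625 ≡ 1666
448^32 ≡ 1666^2 = 2775556 ≡ 1770
448^64 ≡ 1770^2 = 3132900 ≡ 109
448^128 ≡ 109^2 = 11881 ≡ 544
448^256 ≡ 544^2 = 295936 ≡ 1174
448^512 ≡ 1174^2 = 1378276 ≡ 2720
448^1024 ≡ 2720^2 = 7398400 ≡ 2897
448^2048 ≡ 2897^2 = 8392609 ≡ 3229
3276 = 2048 + 1024 + 128 + 64 + 8 + 4, so 448^3276 ≡ 3229·2897·544·109·3025·55 ≡ 693 (mod 3779)
Right side y^r · r^s mod p:
1480^2 = 2190400 ≡ 2359
1480^4 ≡ 2359^2 = 5564881 ≡ 2193
1480^8 ≡ 2193^2 = 4809249 ≡ 2361
1480^16 ≡ 2361^2 = 5574321 ≡ 296
1480^32 ≡ 296^2 = 87616 ≡ 699
1480^64 ≡ 699^2 = 488601 ≡ 1110
1480^128 ≡ 1110^2 = 1232100 ≡ 146
1480^256 ≡ 146^2 = 21316 ≡ 2421
1480^512 ≡ 2421^2 = 5861241 ≡ 12
1480^1024 ≡ 12^2 = 144
1480^2048 ≡ 144^2 = 20736 ≡ 1841
3429 = 2048 + 1024 + 256 + 64 + 32 + 4 + 1, so 1480^3429 ≡ 1841·144·2421·1110·699·2193·1480 ≡ 2946 (mod 3779)
3429^2 = 11758041 ≡ 1572
3429^4 ≡ 1572^2 = 2471184 ≡ 3497
3429^8 ≡ 3497^2 = 12229009 ≡ 165
3429^16 ≡ 165^2 = 27225 ≡ 772
3429^32 ≡ 772^2 = 595984 ≡ 2681
3429^64 ≡ 2681^2 = 7187761 ≡ 103
3429^128 ≡ 103^2 = 10609 ≡ 3051
3429^256 ≡ 3051^2 = 9308601 ≡ 924
3429^512 ≡ 924^2 = 853776 ≡ 3501
3429^1024 ≡ 3501^2 = 12257001 ≡ 1704
3429^2048 ≡ 1704^2 = 2903616 ≡ 1344
3597 = 2048 + 1024 + 512 + 8 + 4 + 1, so 3429^3597 ≡ 1344·1704·3501·165·3497·3429 ≡ 412 (mod 3779)
2946·412 = 1213752 ≡ 693 (mod 3779)
693 ≡ 693 (mod 3779), so the signature is genuine.

valid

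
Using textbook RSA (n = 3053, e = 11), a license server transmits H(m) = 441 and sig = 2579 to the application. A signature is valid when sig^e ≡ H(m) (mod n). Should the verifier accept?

reject

sig^2 ≡ 2579^2 = 6651241 ≡ 1807
sig^4 ≡ 1807^2 = 3265249 ≡ 1592
sig^8 ≡ 1592^2 = 2534464 ≡ 474
11 = 8 + 2 + 1, so sig^11 ≡ 474·1807·2579 ≡ 1461 (mod 3053)
sig^11 mod 3053 = 1461, but H(m) = 441.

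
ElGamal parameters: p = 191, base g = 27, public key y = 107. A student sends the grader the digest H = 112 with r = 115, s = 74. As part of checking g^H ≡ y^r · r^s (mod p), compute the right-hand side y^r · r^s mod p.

107^115 mod 191 = 107
115^74 mod 191 = 156
y^r · r^s ≡ 107·156 = 16692 ≡ 75 (mod 191)

75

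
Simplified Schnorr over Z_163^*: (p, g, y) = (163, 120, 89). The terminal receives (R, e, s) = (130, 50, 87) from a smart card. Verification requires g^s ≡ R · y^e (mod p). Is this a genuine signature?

genuine

g^s mod p:
120^87 mod 163 = 98
R · y^e mod p:
89^50 mod 163 = 81
130·81 = 10530 ≡ 98 (mod 163)
98 ≡ 98 (mod 163); signature holds.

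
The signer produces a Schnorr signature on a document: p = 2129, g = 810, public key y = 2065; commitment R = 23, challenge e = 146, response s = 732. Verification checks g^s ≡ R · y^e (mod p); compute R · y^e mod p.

1284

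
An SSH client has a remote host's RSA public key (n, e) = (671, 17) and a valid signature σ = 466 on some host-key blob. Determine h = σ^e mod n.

126

σ^2 ≡ 466^2 = 217156 ≡ 423
σ^4 ≡ 423^2 = 178929 ≡ 443
σ^8 ≡ 443^2 = 196249 ≡ 317
σ^16 ≡ 317^2 = 100489 ≡ 510
17 = 16 + 1, so σ^17 ≡ 510·466 ≡ 126 (mod 671)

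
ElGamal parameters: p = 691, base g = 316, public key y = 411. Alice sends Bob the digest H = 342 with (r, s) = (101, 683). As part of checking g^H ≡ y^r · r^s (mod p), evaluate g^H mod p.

400

Squares mod 691: 316^1≡316, 316^2≡352, 316^4≡215, 316^8≡619, 316^16≡347, 316^32≡175, 316^64≡221, 316^128≡471, 316^256≡30
342 = 256 + 64 + 16 + 4 + 2, so 316^342 ≡ 30·221·347·215·352 ≡ 400 (mod 691)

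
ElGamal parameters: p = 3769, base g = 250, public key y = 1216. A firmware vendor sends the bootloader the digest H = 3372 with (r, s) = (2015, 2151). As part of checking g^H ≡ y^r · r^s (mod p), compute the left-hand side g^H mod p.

1525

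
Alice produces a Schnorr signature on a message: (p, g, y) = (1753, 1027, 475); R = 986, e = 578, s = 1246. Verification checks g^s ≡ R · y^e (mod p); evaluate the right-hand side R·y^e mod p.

950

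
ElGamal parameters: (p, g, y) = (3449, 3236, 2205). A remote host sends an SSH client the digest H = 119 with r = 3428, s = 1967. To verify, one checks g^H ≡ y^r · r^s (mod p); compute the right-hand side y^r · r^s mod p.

2205^2 = 4862025 ≡ 2384
2205^4 ≡ 2384^2 = 5683456 ≡ 2953
2205^8 ≡ 2953^2 = 8720209 ≡ 1137
2205^16 ≡ 1137^2 = 1292769 ≡ 2843
2205^32 ≡ 2843^2 = 8082649 ≡ 1642
2205^64 ≡ 1642^2 = 2696164 ≡ 2495
2205^128 ≡ 2495^2 = 6225025 ≡ 3029
2205^256 ≡ 3029^2 = 9174841 ≡ 501
2205^512 ≡ 501^2 = 251001 ≡ 2673
2205^1024 ≡ 2673^2 = 7144929 ≡ 2050
2205^2048 ≡ 2050^2 = 4202500 ≡ 1618
3428 = 2048 + 1024 + 256 + 64 + 32 + 4, so 2205^3428 ≡ 1618·2050·501·2495·1642·2953 ≡ 753 (mod 3449)
3428^2 = 11751184 ≡ 441
3428^4 ≡ 441^2 = 194481 ≡ 1337
3428^8 ≡ 1337^2 = 1787569 ≡ 987
3428^16 ≡ 987^2 = 974169 ≡ 1551
3428^32 ≡ 1551^2 = 2405601 ≡ 1648
3428^64 ≡ 1648^2 = 2715904 ≡ 1541
3428^128 ≡ 1541^2 = 2374681 ≡ 1769
3428^256 ≡ 1769^2 = 3129361 ≡ 1118
3428^512 ≡ 1118^2 = 1249924 ≡ 1386
3428^1024 ≡ 1386^2 = 1920996 ≡ 3352
1967 = 1024 + 512 + 256 + 128 + 32 + 8 + 4 + 2 + 1, so 3428^1967 ≡ 3352·1386·1118·1769·1648·987·1337·441·3428 ≡ 69 (mod 3449)
y^r · r^s ≡ 753·69 = 51957 ≡ 222 (mod 3449)

222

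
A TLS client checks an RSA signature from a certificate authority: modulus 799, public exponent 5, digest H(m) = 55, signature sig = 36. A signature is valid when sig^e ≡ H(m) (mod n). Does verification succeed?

sig^2 ≡ 36^2 = 1296 ≡ 497
sig^4 ≡ 497^2 = 247009 ≡ 118
5 = 4 + 1, so sig^5 ≡ 118·36 ≡ 253 (mod 799)
The recovered value 253 does not match the digest 55.

fails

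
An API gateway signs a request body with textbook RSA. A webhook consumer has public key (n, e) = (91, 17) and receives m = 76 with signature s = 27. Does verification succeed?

Squares mod 91: s^1≡27, s^2≡1, s^4≡1, s^8≡1, s^16≡1
17 = 16 + 1, so s^17 ≡ 1·27 ≡ 27 (mod 91)
27 ≠ 76, so verification fails.

fails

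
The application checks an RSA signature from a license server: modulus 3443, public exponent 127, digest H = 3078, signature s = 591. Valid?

s^2 ≡ 591^2 = 349281 ≡ 1538
s^4 ≡ 1538^2 = 2365444 ≡ 103
s^8 ≡ 103^2 = 10609 ≡ 280
s^16 ≡ 280^2 = 78400 ≡ 2654
s^32 ≡ 2654^2 = 7043716 ≡ 2781
s^64 ≡ 2781^2 = 7733961 ≡ 983
127 = 64 + 32 + 16 + 8 + 4 + 2 + 1, so s^127 ≡ 983·2781·2654·280·103·1538·591 ≡ 365 (mod 3443)
365 ≠ 3078, so verification fails.

no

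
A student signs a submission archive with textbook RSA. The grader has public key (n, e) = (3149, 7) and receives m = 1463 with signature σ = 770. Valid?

Squares mod 3149: σ^1≡770, σ^2≡888, σ^4≡1294
7 = 4 + 2 + 1, so σ^7 ≡ 1294·888·770 ≡ 1463 (mod 3149)
1463 = m, so the signature checks out.

yes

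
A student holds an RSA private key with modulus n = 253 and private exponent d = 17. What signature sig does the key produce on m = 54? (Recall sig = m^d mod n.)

m^2 ≡ 54^2 = 2916 ≡ 133
m^4 ≡ 133^2 = 17689 ≡ 232
m^8 ≡ 232^2 = 53824 ≡ 188
m^16 ≡ 188^2 = 35344 ≡ 177
17 = 16 + 1, so m^17 ≡ 177·54 ≡ 197 (mod 253)

197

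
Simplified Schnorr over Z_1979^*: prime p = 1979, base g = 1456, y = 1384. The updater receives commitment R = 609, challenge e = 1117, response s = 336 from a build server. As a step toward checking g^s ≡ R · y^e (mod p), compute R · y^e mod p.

86

Squares mod 1979: 1384^1≡1384, 1384^2≡1763, 1384^4≡1139, 1384^8≡1076, 1384^16≡61, 1384^32≡1742, 1384^64≡757, 1384^128≡1118, 1384^256≡1175, 1384^512≡1262, 1384^1024≡1528
1117 = 1024 + 64 + 16 + 8 + 4 + 1, so 1384^1117 ≡ 1528·757·61·1076·1139·1384 ≡ 1118 (mod 1979)
R · y^e ≡ 609·1118 = 680862 ≡ 86 (mod 1979)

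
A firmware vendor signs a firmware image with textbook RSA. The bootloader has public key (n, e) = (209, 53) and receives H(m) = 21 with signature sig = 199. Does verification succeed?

fails

Squares mod 209: sig^1≡199, sig^2≡100, sig^4≡177, sig^8≡188, sig^16≡23, sig^32≡111
53 = 32 + 16 + 4 + 1, so sig^53 ≡ 111·23·177·199 ≡ 188 (mod 209)
sig^53 mod 209 = 188, but H(m) = 21.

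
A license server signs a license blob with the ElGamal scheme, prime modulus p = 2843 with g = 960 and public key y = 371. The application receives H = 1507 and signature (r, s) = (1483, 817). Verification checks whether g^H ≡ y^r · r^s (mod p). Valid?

no

Left side g^H mod p:
Squares mod 2843: 960^1≡960, 960^2≡468, 960^4≡113, 960^8≡1397, 960^16≡1311, 960^32≡1549, 960^64≡2752, 960^128≡2595, 960^256≡1801, 960^512≡2581, 960^1024≡412
1507 = 1024 + 256 + 128 + 64 + 32 + 2 + 1, so 960^1507 ≡ 412·1801·2595·2752·1549·468·960 ≡ 2402 (mod 2843)
Right side y^r · r^s mod p:
Squares mod 2843: 371^1≡371, 371^2≡1177, 371^4≡788, 371^8≡1170, 371^16≡1417, 371^32≡731, 371^64≡2720, 371^128≡914, 371^256≡2397, 371^512≡2749, 371^1024≡307
1483 = 1024 + 256 + 128 + 64 + 8 + 2 + 1, so 371^1483 ≡ 307·2397·914·2720·1170·1177·371 ≡ 1797 (mod 2843)
Squares mod 2843: 1483^1≡1483, 1483^2≡1650, 1483^4≡1749, 1483^8≡2776, 1483^16≡1646, 1483^32≡2780, 1483^64≡1126, 1483^128≡2741, 1483^256≡1875, 1483^512≡1677
817 = 512 + 256 + 32 + 16 + 1, so 1483^817 ≡ 1677·1875·2780·1646·1483 ≡ 1546 (mod 2843)
1797·1546 = 2778162 ≡ 551 (mod 2843)
2402 ≠ 551, so verification fails.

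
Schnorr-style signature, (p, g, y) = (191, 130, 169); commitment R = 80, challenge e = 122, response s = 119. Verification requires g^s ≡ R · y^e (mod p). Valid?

yes

g^s mod p:
130^2 = 16900 ≡ 92
130^4 ≡ 92^2 = 8464 ≡ 60
130^8 ≡ 60^2 = 3600 ≡ 162
130^16 ≡ 162^2 = 26244 ≡ 77
130^32 ≡ 77^2 = 5929 ≡ 8
130^64 ≡ 8^2 = 64
119 = 64 + 32 + 16 + 4 + 2 + 1, so 130^119 ≡ 64·8·77·60·92·130 ≡ 59 (mod 191)
R · y^e mod p:
169^2 = 28561 ≡ 102
169^4 ≡ 102^2 = 10404 ≡ 90
169^8 ≡ 90^2 = 8100 ≡ 78
169^16 ≡ 78^2 = 6084 ≡ 163
169^32 ≡ 163^2 = 26569 ≡ 20
169^64 ≡ 20^2 = 400 ≡ 18
122 = 64 + 32 + 16 + 8 + 2, so 169^122 ≡ 18·20·163·78·102 ≡ 27 (mod 191)
80·27 = 2160 ≡ 59 (mod 191)
59 ≡ 59 (mod 191); signature holds.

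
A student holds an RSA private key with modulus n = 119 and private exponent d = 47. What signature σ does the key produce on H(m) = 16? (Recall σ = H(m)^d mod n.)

67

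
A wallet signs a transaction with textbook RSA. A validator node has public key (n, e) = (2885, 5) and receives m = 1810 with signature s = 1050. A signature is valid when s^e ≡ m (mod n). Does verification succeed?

s^2 ≡ 1050^2 = 1102500 ≡ 430
s^4 ≡ 430^2 = 184900 ≡ 260
5 = 4 + 1, so s^5 ≡ 260·1050 ≡ 1810 (mod 2885)
1810 = m, so the signature checks out.

passes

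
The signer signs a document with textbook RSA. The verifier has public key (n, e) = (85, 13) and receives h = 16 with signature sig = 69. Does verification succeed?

sig^2 ≡ 69^2 = 4761 ≡ 1
sig^4 ≡ 1^2 = 1
sig^8 ≡ 1^2 = 1
13 = 8 + 4 + 1, so sig^13 ≡ 1·1·69 ≡ 69 (mod 85)
sig^13 mod 85 = 69, but h = 16.

fails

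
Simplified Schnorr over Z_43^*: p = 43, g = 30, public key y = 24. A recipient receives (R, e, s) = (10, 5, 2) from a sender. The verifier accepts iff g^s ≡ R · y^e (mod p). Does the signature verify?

does not verify

g^s mod p:
Squares mod 43: 30^1≡30, 30^2≡40
30^2 ≡ 40 (mod 43)
R · y^e mod p:
Squares mod 43: 24^1≡24, 24^2≡17, 24^4≡31
5 = 4 + 1, so 24^5 ≡ 31·24 ≡ 13 (mod 43)
10·13 = 130 ≡ 1 (mod 43)
40 ≠ 1; the check fails.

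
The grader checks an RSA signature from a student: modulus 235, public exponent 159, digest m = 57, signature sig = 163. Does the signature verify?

sig^2 ≡ 163^2 = 26569 ≡ 14
sig^4 ≡ 14^2 = 196
sig^8 ≡ 196^2 = 38416 ≡ 111
sig^16 ≡ 111^2 = 12321 ≡ 101
sig^32 ≡ 101^2 = 10201 ≡ 96
sig^64 ≡ 96^2 = 9216 ≡ 51
sig^128 ≡ 51^2 = 2601 ≡ 16
159 = 128 + 16 + 8 + 4 + 2 + 1, so sig^159 ≡ 16·101·111·196·14·163 ≡ 57 (mod 235)
sig^159 mod 235 = 57 matches m.

verifies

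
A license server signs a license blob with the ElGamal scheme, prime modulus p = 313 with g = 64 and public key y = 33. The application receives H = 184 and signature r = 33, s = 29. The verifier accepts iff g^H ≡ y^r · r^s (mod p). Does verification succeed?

passes

Left side g^H mod p:
64^2 = 4096 ≡ 27
64^4 ≡ 27^2 = 729 ≡ 103
64^8 ≡ 103^2 = 10609 ≡ 280
64^16 ≡ 280^2 = 78400 ≡ 150
64^32 ≡ 150^2 = 22500 ≡ 277
64^64 ≡ 277^2 = 76729 ≡ 44
64^128 ≡ 44^2 = 1936 ≡ 58
184 = 128 + 32 + 16 + 8, so 64^184 ≡ 58·277·150·280 ≡ 27 (mod 313)
Right side y^r · r^s mod p:
33^2 = 1089 ≡ 150
33^4 ≡ 150^2 = 22500 ≡ 277
33^8 ≡ 277^2 = 76729 ≡ 44
33^16 ≡ 44^2 = 1936 ≡ 58
33^32 ≡ 58^2 = 3364 ≡ 234
33 = 32 + 1, so 33^33 ≡ 234·33 ≡ 210 (mod 313)
33^2 = 1089 ≡ 150
33^4 ≡ 150^2 = 22500 ≡ 277
33^8 ≡ 277^2 = 76729 ≡ 44
33^16 ≡ 44^2 = 1936 ≡ 58
29 = 16 + 8 + 4 + 1, so 33^29 ≡ 58·44·277·33 ≡ 255 (mod 313)
210·255 = 53550 ≡ 27 (mod 313)
27 ≡ 27 (mod 313), so the signature is genuine.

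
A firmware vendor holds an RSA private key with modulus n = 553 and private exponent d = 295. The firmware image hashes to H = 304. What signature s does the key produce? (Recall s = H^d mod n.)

H^2 ≡ 304^2 = 92416 ≡ 65
H^4 ≡ 65^2 = 4225 ≡ 354
H^8 ≡ 354^2 = 125316 ≡ 338
H^16 ≡ 338^2 = 114244 ≡ 326
H^32 ≡ 326^2 = 106276 ≡ 100
H^64 ≡ 100^2 = 10000 ≡ 46
H^128 ≡ 46^2 = 2116 ≡ 457
H^256 ≡ 457^2 = 208849 ≡ 368
295 = 256 + 32 + 4 + 2 + 1, so H^295 ≡ 368·100·354·65·304 ≡ 52 (mod 553)

52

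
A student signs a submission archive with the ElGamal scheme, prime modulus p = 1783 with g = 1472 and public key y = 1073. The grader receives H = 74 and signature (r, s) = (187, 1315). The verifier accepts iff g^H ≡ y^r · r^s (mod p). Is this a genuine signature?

Left side g^H mod p:
Squares mod 1783: 1472^1≡1472, 1472^2≡439, 1472^4≡157, 1472^8≡1470, 1472^16≡1687, 1472^32≡301, 1472^64≡1451
74 = 64 + 8 + 2, so 1472^74 ≡ 1451·1470·439 ≡ 1069 (mod 1783)
Right side y^r · r^s mod p:
Squares mod 1783: 1073^1≡1073, 1073^2≡1294, 1073^4≡199, 1073^8≡375, 1073^16≡1551, 1073^32≡334, 1073^64≡1010, 1073^128≡224
187 = 128 + 32 + 16 + 8 + 2 + 1, so 1073^187 ≡ 224·334·1551·375·1294·1073 ≡ 194 (mod 1783)
Squares mod 1783: 187^1≡187, 187^2≡1092, 187^4≡1420, 187^8≡1610, 187^16≡1401, 187^32≡1501, 187^64≡1072, 187^128≡932, 187^256≡303, 187^512≡876, 187^1024≡686
1315 = 1024 + 256 + 32 + 2 + 1, so 187^1315 ≡ 686·303·1501·1092·187 ≡ 511 (mod 1783)
194·511 = 99134 ≡ 1069 (mod 1783)
1069 ≡ 1069 (mod 1783), so the signature is genuine.

genuine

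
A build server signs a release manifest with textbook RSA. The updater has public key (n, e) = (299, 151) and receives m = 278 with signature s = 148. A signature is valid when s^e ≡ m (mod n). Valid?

Squares mod 299: s^1≡148, s^2≡77, s^4≡248, s^8≡209, s^16≡27, s^32≡131, s^64≡118, s^128≡170
151 = 128 + 16 + 4 + 2 + 1, so s^151 ≡ 170·27·248·77·148 ≡ 21 (mod 299)
s^151 mod 299 = 21, but m = 278.

no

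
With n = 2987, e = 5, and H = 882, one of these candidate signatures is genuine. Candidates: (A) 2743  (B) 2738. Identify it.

Candidate A: 2743^2 = 7524049 ≡ 2783; 2743^4 ≡ 2783^2 = 7745089 ≡ 2785; 5 = 4 + 1, so 2743^5 ≡ 2785·2743 ≡ 1496 (mod 2987)
Candidate B: 2738^2 = 7496644 ≡ 2261; 2738^4 ≡ 2261^2 = 5112121 ≡ 1364; 5 = 4 + 1, so 2738^5 ≡ 1364·2738 ≡ 882 (mod 2987)
  → matches H = 882

B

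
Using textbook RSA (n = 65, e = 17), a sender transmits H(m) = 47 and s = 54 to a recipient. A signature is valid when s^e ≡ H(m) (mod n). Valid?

Squares mod 65: s^1≡54, s^2≡56, s^4≡16, s^8≡61, s^16≡16
17 = 16 + 1, so s^17 ≡ 16·54 ≡ 19 (mod 65)
s^17 mod 65 = 19, but H(m) = 47.

no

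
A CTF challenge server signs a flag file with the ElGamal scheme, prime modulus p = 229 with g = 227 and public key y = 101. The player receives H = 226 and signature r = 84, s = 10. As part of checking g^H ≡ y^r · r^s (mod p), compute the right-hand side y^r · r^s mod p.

Squares mod 229: 101^1≡101, 101^2≡125, 101^4≡53, 101^8≡61, 101^16≡57, 101^32≡43, 101^64≡17
84 = 64 + 16 + 4, so 101^84 ≡ 17·57·53 ≡ 61 (mod 229)
Squares mod 229: 84^1≡84, 84^2≡186, 84^4≡17, 84^8≡60
10 = 8 + 2, so 84^10 ≡ 60·186 ≡ 168 (mod 229)
y^r · r^s ≡ 61·168 = 10248 ≡ 172 (mod 229)

172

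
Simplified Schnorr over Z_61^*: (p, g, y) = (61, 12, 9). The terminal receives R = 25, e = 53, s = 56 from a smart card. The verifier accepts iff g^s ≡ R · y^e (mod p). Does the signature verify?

does not verify

g^s mod p:
12^56 mod 61 = 15
R · y^e mod p:
9^53 mod 61 = 58
25·58 = 1450 ≡ 47 (mod 61)
15 ≠ 47; the check fails.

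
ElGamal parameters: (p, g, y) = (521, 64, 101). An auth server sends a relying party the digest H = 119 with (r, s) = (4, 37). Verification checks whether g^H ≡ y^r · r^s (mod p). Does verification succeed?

passes

Left side g^H mod p:
64^2 = 4096 ≡ 449
64^4 ≡ 449^2 = 201601 ≡ 495
64^8 ≡ 495^2 = 245025 ≡ 155
64^16 ≡ 155^2 = 24025 ≡ 59
64^32 ≡ 59^2 = 3481 ≡ 355
64^64 ≡ 355^2 = 126025 ≡ 464
119 = 64 + 32 + 16 + 4 + 2 + 1, so 64^119 ≡ 464·355·59·495·449·64 ≡ 378 (mod 521)
Right side y^r · r^s mod p:
101^2 = 10201 ≡ 302
101^4 ≡ 302^2 = 91204 ≡ 29
4^2 = 16
4^4 ≡ 16^2 = 256
4^8 ≡ 256^2 = 65536 ≡ 411
4^16 ≡ 411^2 = 168921 ≡ 117
4^32 ≡ 117^2 = 13689 ≡ 143
37 = 32 + 4 + 1, so 4^37 ≡ 143·256·4 ≡ 31 (mod 521)
29·31 = 899 ≡ 378 (mod 521)
378 ≡ 378 (mod 521), so the signature is genuine.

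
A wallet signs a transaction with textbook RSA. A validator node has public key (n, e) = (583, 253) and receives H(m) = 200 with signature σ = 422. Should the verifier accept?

reject

σ^2 ≡ 422^2 = 178084 ≡ 269
σ^4 ≡ 269^2 = 72361 ≡ 69
σ^8 ≡ 69^2 = 4761 ≡ 97
σ^16 ≡ 97^2 = 9409 ≡ 81
σ^32 ≡ 81^2 = 6561 ≡ 148
σ^64 ≡ 148^2 = 21904 ≡ 333
σ^128 ≡ 333^2 = 110889 ≡ 119
253 = 128 + 64 + 32 + 16 + 8 + 4 + 1, so σ^253 ≡ 119·333·148·81·97·69·422 ≡ 383 (mod 583)
383 ≠ 200, so verification fails.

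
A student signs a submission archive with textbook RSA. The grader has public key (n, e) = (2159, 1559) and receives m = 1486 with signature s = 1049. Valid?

yes

s^2 ≡ 1049^2 = 1100401 ≡ 1470
s^4 ≡ 1470^2 = 2160900 ≡ 1900
s^8 ≡ 1900^2 = 3610000 ≡ 152
s^16 ≡ 152^2 = 23104 ≡ 1514
s^32 ≡ 1514^2 = 2292196 ≡ 1497
s^64 ≡ 1497^2 = 2241009 ≡ 2126
s^128 ≡ 2126^2 = 4519876 ≡ 1089
s^256 ≡ 1089^2 = 1185921 ≡ 630
s^512 ≡ 630^2 = 396900 ≡ 1803
s^1024 ≡ 1803^2 = 3250809 ≡ 1514
1559 = 1024 + 512 + 16 + 4 + 2 + 1, so s^1559 ≡ 1514·1803·1514·1900·1470·1049 ≡ 1486 (mod 2159)
Since 1486 equals the digest 1486, verification succeeds.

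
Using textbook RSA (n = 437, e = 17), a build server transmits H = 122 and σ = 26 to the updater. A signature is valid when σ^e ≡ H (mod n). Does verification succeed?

σ^2 ≡ 26^2 = 676 ≡ 239
σ^4 ≡ 239^2 = 57121 ≡ 311
σ^8 ≡ 311^2 = 96721 ≡ 144
σ^16 ≡ 144^2 = 20736 ≡ 197
17 = 16 + 1, so σ^17 ≡ 197·26 ≡ 315 (mod 437)
315 ≠ 122, so verification fails.

fails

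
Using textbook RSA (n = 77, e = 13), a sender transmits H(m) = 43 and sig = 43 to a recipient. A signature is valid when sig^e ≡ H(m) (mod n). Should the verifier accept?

sig^2 ≡ 43^2 = 1849 ≡ 1
sig^4 ≡ 1^2 = 1
sig^8 ≡ 1^2 = 1
13 = 8 + 4 + 1, so sig^13 ≡ 1·1·43 ≡ 43 (mod 77)
43 = H(m), so the signature checks out.

accept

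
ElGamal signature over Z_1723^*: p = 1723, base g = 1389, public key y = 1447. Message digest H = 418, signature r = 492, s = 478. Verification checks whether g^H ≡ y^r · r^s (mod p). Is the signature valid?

Left side g^H mod p:
1389^2 = 1929321 ≡ 1284
1389^4 ≡ 1284^2 = 1648656 ≡ 1468
1389^8 ≡ 1468^2 = 2155024 ≡ 1274
1389^16 ≡ 1274^2 = 1623076 ≡ 10
1389^32 ≡ 10^2 = 100
1389^64 ≡ 100^2 = 10000 ≡ 1385
1389^128 ≡ 1385^2 = 1918225 ≡ 526
1389^256 ≡ 526^2 = 276676 ≡ 996
418 = 256 + 128 + 32 + 2, so 1389^418 ≡ 996·526·100·1284 ≡ 350 (mod 1723)
Right side y^r · r^s mod p:
1447^2 = 2093809 ≡ 364
1447^4 ≡ 364^2 = 132496 ≡ 1548
1447^8 ≡ 1548^2 = 2396304 ≡ 1334
1447^16 ≡ 1334^2 = 1779556 ≡ 1420
1447^32 ≡ 1420^2 = 2016400 ≡ 490
1447^64 ≡ 490^2 = 240100 ≡ 603
1447^128 ≡ 603^2 = 363609 ≡ 56
1447^256 ≡ 56^2 = 3136 ≡ 1413
492 = 256 + 128 + 64 + 32 + 8 + 4, so 1447^492 ≡ 1413·56·603·490·1334·1548 ≡ 1 (mod 1723)
492^2 = 242064 ≡ 844
492^4 ≡ 844^2 = 712336 ≡ 737
492^8 ≡ 737^2 = 543169 ≡ 424
492^16 ≡ 424^2 = 179776 ≡ 584
492^32 ≡ 584^2 = 341056 ≡ 1625
492^64 ≡ 1625^2 = 2640625 ≡ 989
492^128 ≡ 989^2 = 978121 ≡ 1180
492^256 ≡ 1180^2 = 1392400 ≡ 216
478 = 256 + 128 + 64 + 16 + 8 + 4 + 2, so 492^478 ≡ 216·1180·989·584·424·737·844 ≡ 1060 (mod 1723)
1·1060 = 1060 ≡ 1060 (mod 1723)
350 ≠ 1060, so verification fails.

invalid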